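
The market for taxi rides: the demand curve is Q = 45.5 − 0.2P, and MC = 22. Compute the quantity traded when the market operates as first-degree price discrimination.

Q = 41.1

Inverting demand: P = 227.5 − 5Q.
Under first-degree price discrimination the firm charges each unit its demand price and produces up to where P = MC, i.e. Q = 41.1. Consumer surplus is zero; producer surplus equals total surplus.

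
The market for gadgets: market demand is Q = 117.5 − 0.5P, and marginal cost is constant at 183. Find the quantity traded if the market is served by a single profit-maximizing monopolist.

Inverting demand: P = 235 − 2Q.
A monopolist chooses Q where MR = MC. MR = 235 − 4Q; setting this equal to 183 gives Q = 13 and P = 209.

Q = 13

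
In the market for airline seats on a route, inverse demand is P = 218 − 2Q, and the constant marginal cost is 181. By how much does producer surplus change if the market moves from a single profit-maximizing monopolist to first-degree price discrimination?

A monopolist chooses Q where MR = MC. MR = 218 − 4Q; setting this equal to 181 gives Q = 9.25 and P = 199.5.
PS = (199.5 − 181)·9.25 = 171.125.
With perfect price discrimination, output is the efficient level Q = 18.5 (where demand meets MC), but every buyer pays their willingness to pay: CS = 0 and PS = total surplus.
PS = ½·(218 − 181)·18.5 = 342.25.
Change in producer surplus: 342.25 − 171.125 = 171.125.

PS rises by 171.125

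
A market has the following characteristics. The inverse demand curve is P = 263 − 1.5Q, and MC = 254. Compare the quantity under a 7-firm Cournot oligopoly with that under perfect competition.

Cournot: Q = 5.25; Competition: Q = 6

Cournot with 7 identical firms: the symmetric best-response condition is 263 − 12q = 254. Each firm produces q = 0.75, total output Q = 5.25, price P = 255.125.
Under competition P = MC = 254, so Q = (263 − 254)/1.5 = 6.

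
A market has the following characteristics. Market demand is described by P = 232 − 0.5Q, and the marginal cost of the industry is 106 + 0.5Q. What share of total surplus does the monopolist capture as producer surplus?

Monopoly sets MR = MC: 232 − Q = 106 + 0.5Q ⇒ Q = 84, P = 232 − 0.5·84 = 190.
CS = ½·(232 − 190)·84 = 1764.
PS = P·Q − VC(Q) = 190·84 − (106·84 + ½·0.5·84²) = 5292.
Share captured = PS/TS = 5292/7056 = 0.75.

PS/TS = 0.75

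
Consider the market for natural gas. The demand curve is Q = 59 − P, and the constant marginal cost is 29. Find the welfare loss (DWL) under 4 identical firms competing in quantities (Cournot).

DWL = 18

Inverting demand: P = 59 − Q.
Competitive firms price at marginal cost: P = 29, giving Q = 30.
With 4 symmetric Cournot firms, each firm's FOC gives 59 − 5q = 29, so q = 6, Q = 4·6 = 24, and P = 35.
DWL is the triangle between Q = 24 and Q = 30: ½·(30 − 24)·(35 − 29) = 18.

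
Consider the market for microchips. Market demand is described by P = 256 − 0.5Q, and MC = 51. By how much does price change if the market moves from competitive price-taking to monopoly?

Competitive firms price at marginal cost: P = 51, giving Q = 410.
The monopolist equates marginal revenue to marginal cost: 256 − Q = 51, so Q = 205. From demand, P = 153.5.
Change in price: 153.5 − 51 = 102.5.

Price rises by 102.5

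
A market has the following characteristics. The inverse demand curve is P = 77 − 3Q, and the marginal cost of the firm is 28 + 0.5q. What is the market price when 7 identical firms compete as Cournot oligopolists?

Cournot with 7 identical firms: the symmetric best-response condition is 77 − 24q = 28 + 0.5q. Each firm produces q = 2, total output Q = 14, price P = 35.

P = 35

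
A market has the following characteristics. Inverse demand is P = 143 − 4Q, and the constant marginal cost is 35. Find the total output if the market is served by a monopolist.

The monopolist equates marginal revenue to marginal cost: 143 − 8Q = 35, so Q = 13.5. From demand, P = 89.

Q = 13.5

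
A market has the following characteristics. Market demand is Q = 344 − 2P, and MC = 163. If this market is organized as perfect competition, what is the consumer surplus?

Inverting demand: P = 172 − 0.5Q.
Perfect competition: P = MC = 163, so 172 − 0.5Q = 163 and Q = 18.
CS = ½·(172 − 163)·18 = 81.

CS = 81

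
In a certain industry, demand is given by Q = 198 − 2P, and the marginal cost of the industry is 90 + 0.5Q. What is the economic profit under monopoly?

Inverting demand: P = 99 − 0.5Q.
The monopolist equates marginal revenue to marginal cost: 99 − Q = 90 + 0.5Q, so Q = 6. From demand, P = 96.
Profit = 96·6 − (90·6 + ½·0.5·6²) = 27.

Profit = 27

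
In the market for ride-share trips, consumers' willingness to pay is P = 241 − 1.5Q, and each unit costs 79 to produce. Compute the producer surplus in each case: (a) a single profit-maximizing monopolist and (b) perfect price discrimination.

A monopolist chooses Q where MR = MC. MR = 241 − 3Q; setting this equal to 79 gives Q = 54 and P = 160.
PS = (160 − 79)·54 = 4374.
With perfect price discrimination, output is the efficient level Q = 108 (where demand meets MC), but every buyer pays their willingness to pay: CS = 0 and PS = total surplus.
PS = ½·(241 − 79)·108 = 8748.

Monopoly: PS = 4374; Perfect PD: PS = 8748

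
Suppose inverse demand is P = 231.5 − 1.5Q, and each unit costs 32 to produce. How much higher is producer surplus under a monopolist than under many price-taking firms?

Producer surplus rises by 6633.375

Perfect competition: P = MC = 32, so 231.5 − 1.5Q = 32 and Q = 133.
PS = (32 − 32)·133 = 0.
The monopolist equates marginal revenue to marginal cost: 231.5 − 3Q = 32, so Q = 66.5. From demand, P = 131.75.
PS = (131.75 − 32)·66.5 = 6633.375.
Change in producer surplus: 6633.375 − 0 = 6633.375.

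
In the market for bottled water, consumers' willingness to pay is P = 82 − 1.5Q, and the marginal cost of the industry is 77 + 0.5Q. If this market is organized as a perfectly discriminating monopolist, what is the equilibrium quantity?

Q = 2.5

Under first-degree price discrimination the firm charges each unit its demand price and produces up to where P = MC, i.e. Q = 2.5. Consumer surplus is zero; producer surplus equals total surplus.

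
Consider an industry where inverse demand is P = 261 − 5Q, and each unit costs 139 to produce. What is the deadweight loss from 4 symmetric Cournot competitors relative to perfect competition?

Under competition P = MC = 139, so Q = (261 − 139)/5 = 24.4.
Cournot with 4 identical firms: the symmetric best-response condition is 261 − 25q = 139. Each firm produces q = 4.88, total output Q = 19.52, price P = 163.4.
DWL is the triangle between Q = 19.52 and Q = 24.4: ½·(24.4 − 19.52)·(163.4 − 139) = 59.536.

DWL = 59.536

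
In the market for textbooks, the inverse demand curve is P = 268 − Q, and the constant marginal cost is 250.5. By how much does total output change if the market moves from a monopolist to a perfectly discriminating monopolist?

Monopoly sets MR = MC: 268 − 2Q = 250.5 ⇒ Q = 8.75, P = 268 − 8.75 = 259.25.
A perfectly discriminating monopolist sells every unit with P(Q) ≥ MC(Q), so output equals the competitive quantity Q = 17.5. Each buyer pays their reservation price, so CS = 0 and the firm captures all surplus.
Change in total output: 17.5 − 8.75 = 8.75.

Q rises by 8.75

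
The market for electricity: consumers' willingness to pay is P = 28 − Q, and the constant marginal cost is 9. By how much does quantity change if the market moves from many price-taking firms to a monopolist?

Perfect competition: P = MC = 9, so 28 − Q = 9 and Q = 19.
A monopolist chooses Q where MR = MC. MR = 28 − 2Q; setting this equal to 9 gives Q = 9.5 and P = 18.5.
Change in quantity: 9.5 − 19 = −9.5.

Q falls by 9.5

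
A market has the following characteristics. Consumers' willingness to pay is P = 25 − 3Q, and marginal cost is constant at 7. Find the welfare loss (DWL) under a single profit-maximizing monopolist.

Competitive firms price at marginal cost: P = 7, giving Q = 6.
The monopolist equates marginal revenue to marginal cost: 25 − 6Q = 7, so Q = 3. From demand, P = 16.
DWL is the triangle between Q = 3 and Q = 6: ½·(6 − 3)·(16 − 7) = 13.5.

DWL = 13.5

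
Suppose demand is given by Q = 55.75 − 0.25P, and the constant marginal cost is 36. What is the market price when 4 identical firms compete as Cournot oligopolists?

P = 73.4

Inverting demand: P = 223 − 4Q.
With 4 symmetric Cournot firms, each firm's FOC gives 223 − 20q = 36, so q = 9.35, Q = 4·9.35 = 37.4, and P = 73.4.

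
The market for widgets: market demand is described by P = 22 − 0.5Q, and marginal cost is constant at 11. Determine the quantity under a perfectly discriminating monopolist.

With perfect price discrimination, output is the efficient level Q = 22 (where demand meets MC), but every buyer pays their willingness to pay: CS = 0 and PS = total surplus.

Q = 22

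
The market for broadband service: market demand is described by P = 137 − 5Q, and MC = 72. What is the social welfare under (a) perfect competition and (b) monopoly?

Under competition P = MC = 72, so Q = (137 − 72)/5 = 13.
CS = ½·(137 − 72)·13 = 422.5; PS = (72 − 72)·13 = 0; TS = 422.5.
A monopolist chooses Q where MR = MC. MR = 137 − 10Q; setting this equal to 72 gives Q = 6.5 and P = 104.5.
CS = ½·(137 − 104.5)·6.5 = 105.625; PS = (104.5 − 72)·6.5 = 211.25; TS = 316.875.

Competition: TS = 422.5; Monopoly: TS = 316.875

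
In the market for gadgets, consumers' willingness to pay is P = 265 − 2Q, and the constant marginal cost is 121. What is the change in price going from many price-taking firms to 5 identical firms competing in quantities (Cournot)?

Price rises by 24

Under competition P = MC = 121, so Q = (265 − 121)/2 = 72.
Cournot with 5 identical firms: the symmetric best-response condition is 265 − 12q = 121. Each firm produces q = 12, total output Q = 60, price P = 145.
Change in price: 145 − 121 = 24.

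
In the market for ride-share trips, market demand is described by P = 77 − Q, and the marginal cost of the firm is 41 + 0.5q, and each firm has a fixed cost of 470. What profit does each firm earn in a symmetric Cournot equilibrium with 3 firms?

π_i = −390

Cournot with 3 identical firms: the symmetric best-response condition is 77 − 4q = 41 + 0.5q. Each firm produces q = 8, total output Q = 24, price P = 53.
Each firm's profit = 53·8 − (41·8 + ½·0.5·8²) − 470 = −390.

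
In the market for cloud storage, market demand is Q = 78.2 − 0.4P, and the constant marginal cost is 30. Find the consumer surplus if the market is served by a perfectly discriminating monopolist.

CS = 0

Inverting demand: P = 195.5 − 2.5Q.
Under first-degree price discrimination the firm charges each unit its demand price and produces up to where P = MC, i.e. Q = 66.2. Consumer surplus is zero; producer surplus equals total surplus.
CS = 0.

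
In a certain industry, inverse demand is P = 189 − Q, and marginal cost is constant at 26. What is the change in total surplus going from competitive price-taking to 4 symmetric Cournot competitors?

Competitive firms price at marginal cost: P = 26, giving Q = 163.
CS = ½·(189 − 26)·163 = 13284.5; PS = (26 − 26)·163 = 0; TS = 13284.5.
In a 4-firm Cournot equilibrium, symmetry and the first-order condition give q = (189 − 26)/(5) = 32.6. So Q = 130.4 and P = 58.6.
CS = ½·(189 − 58.6)·130.4 = 8502.08; PS = (58.6 − 26)·130.4 = 4251.04; TS = 12753.12.
Change in total surplus: 12753.12 − 13284.5 = −531.38.

TS falls by 531.38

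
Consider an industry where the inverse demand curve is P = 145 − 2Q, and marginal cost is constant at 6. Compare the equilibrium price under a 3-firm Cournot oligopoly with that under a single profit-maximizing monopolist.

In a 3-firm Cournot equilibrium, symmetry and the first-order condition give q = (145 − 6)/(8) = 17.375. So Q = 52.125 and P = 40.75.
Monopoly sets MR = MC: 145 − 4Q = 6 ⇒ Q = 34.75, P = 145 − 2·34.75 = 75.5.

Cournot: P = 40.75; Monopoly: P = 75.5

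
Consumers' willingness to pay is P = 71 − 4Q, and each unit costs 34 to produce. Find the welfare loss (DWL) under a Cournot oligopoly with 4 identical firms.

DWL = 6.845

Competitive firms price at marginal cost: P = 34, giving Q = 9.25.
With 4 symmetric Cournot firms, each firm's FOC gives 71 − 20q = 34, so q = 1.85, Q = 4·1.85 = 7.4, and P = 41.4.
DWL is the triangle between Q = 7.4 and Q = 9.25: ½·(9.25 − 7.4)·(41.4 − 34) = 6.845.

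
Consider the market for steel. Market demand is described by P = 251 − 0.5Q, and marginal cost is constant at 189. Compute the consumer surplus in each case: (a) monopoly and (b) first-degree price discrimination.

Monopoly sets MR = MC: 251 − Q = 189 ⇒ Q = 62, P = 251 − 0.5·62 = 220.
CS = ½·(251 − 220)·62 = 961.
Under first-degree price discrimination the firm charges each unit its demand price and produces up to where P = MC, i.e. Q = 124. Consumer surplus is zero; producer surplus equals total surplus.
CS = 0.

Monopoly: CS = 961; Perfect PD: CS = 0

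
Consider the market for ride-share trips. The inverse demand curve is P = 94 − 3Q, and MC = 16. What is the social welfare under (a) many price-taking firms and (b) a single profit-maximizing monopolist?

Perfect competition: P = MC = 16, so 94 − 3Q = 16 and Q = 26.
CS = ½·(94 − 16)·26 = 1014; PS = (16 − 16)·26 = 0; TS = 1014.
A monopolist chooses Q where MR = MC. MR = 94 − 6Q; setting this equal to 16 gives Q = 13 and P = 55.
CS = ½·(94 − 55)·13 = 253.5; PS = (55 − 16)·13 = 507; TS = 760.5.

Competition: TS = 1014; Monopoly: TS = 760.5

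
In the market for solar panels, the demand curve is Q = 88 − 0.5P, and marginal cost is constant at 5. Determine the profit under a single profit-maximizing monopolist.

Inverting demand: P = 176 − 2Q.
The monopolist equates marginal revenue to marginal cost: 176 − 4Q = 5, so Q = 42.75. From demand, P = 90.5.
Profit = (90.5 − 5)·42.75 = 3655.125.

Profit = 3655.125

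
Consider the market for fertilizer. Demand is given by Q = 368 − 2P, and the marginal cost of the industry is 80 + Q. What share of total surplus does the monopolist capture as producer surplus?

PS/TS = 0.8

Inverting demand: P = 184 − 0.5Q.
Monopoly sets MR = MC: 184 − Q = 80 + Q ⇒ Q = 52, P = 184 − 0.5·52 = 158.
CS = ½·(184 − 158)·52 = 676.
PS = P·Q − VC(Q) = 158·52 − (80·52 + ½·1·52²) = 2704.
Share captured = PS/TS = 2704/3380 = 0.8.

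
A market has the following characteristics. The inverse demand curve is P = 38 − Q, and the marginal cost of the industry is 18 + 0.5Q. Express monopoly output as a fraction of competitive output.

Monopoly sets MR = MC: 38 − 2Q = 18 + 0.5Q ⇒ Q = 8, P = 38 − 8 = 30.
Competitive equilibrium sets price equal to marginal cost: 38 − Q = 18 + 0.5Q, so Q = 40/3 and P = 74/3.
Ratio Q_m/Q_c = 8/(40/3) = 0.6.

Q_m/Q_c = 0.6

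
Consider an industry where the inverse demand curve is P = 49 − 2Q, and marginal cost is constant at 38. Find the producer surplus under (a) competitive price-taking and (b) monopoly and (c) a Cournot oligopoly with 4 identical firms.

Perfect competition: P = MC = 38, so 49 − 2Q = 38 and Q = 5.5.
PS = (38 − 38)·5.5 = 0.
Monopoly sets MR = MC: 49 − 4Q = 38 ⇒ Q = 2.75, P = 49 − 2·2.75 = 43.5.
PS = (43.5 − 38)·2.75 = 15.125.
With 4 symmetric Cournot firms, each firm's FOC gives 49 − 10q = 38, so q = 1.1, Q = 4·1.1 = 4.4, and P = 40.2.
PS = (40.2 − 38)·4.4 = 9.68.

Competition: PS = 0; Monopoly: PS = 15.125; Cournot: PS = 9.68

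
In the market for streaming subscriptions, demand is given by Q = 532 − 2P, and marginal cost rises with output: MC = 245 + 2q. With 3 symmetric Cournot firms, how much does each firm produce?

Inverting demand: P = 266 − 0.5Q.
Cournot with 3 identical firms: the symmetric best-response condition is 266 − 2q = 245 + 2q. Each firm produces q = 5.25, total output Q = 15.75, price P = 258.125.

q_i = 5.25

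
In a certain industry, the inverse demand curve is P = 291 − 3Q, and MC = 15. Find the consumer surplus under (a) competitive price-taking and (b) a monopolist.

Competition: CS = 12696; Monopoly: CS = 3174

Perfect competition: P = MC = 15, so 291 − 3Q = 15 and Q = 92.
CS = ½·(291 − 15)·92 = 12696.
A monopolist chooses Q where MR = MC. MR = 291 − 6Q; setting this equal to 15 gives Q = 46 and P = 153.
CS = ½·(291 − 153)·46 = 3174.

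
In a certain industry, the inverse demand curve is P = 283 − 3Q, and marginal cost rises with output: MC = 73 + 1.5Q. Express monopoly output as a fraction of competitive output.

Q_m/Q_c = 0.6

A monopolist chooses Q where MR = MC. MR = 283 − 6Q; setting this equal to 73 + 1.5Q gives Q = 28 and P = 199.
Competitive equilibrium sets price equal to marginal cost: 283 − 3Q = 73 + 1.5Q, so Q = 140/3 and P = 143.
Ratio Q_m/Q_c = 28/(140/3) = 0.6.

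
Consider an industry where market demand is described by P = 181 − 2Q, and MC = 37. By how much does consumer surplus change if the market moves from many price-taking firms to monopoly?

Consumer surplus falls by 3888

Under competition P = MC = 37, so Q = (181 − 37)/2 = 72.
CS = ½·(181 − 37)·72 = 5184.
Monopoly sets MR = MC: 181 − 4Q = 37 ⇒ Q = 36, P = 181 − 2·36 = 109.
CS = ½·(181 − 109)·36 = 1296.
Change in consumer surplus: 1296 − 5184 = −3888.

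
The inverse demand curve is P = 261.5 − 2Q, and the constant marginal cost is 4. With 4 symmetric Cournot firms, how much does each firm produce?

Cournot with 4 identical firms: the symmetric best-response condition is 261.5 − 10q = 4. Each firm produces q = 25.75, total output Q = 103, price P = 55.5.

q_i = 25.75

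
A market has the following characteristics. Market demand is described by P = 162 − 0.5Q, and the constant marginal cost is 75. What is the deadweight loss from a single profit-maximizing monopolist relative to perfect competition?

Competitive firms price at marginal cost: P = 75, giving Q = 174.
A monopolist chooses Q where MR = MC. MR = 162 − Q; setting this equal to 75 gives Q = 87 and P = 118.5.
DWL is the triangle between Q = 87 and Q = 174: ½·(174 − 87)·(118.5 − 75) = 1892.25.

DWL = 1892.25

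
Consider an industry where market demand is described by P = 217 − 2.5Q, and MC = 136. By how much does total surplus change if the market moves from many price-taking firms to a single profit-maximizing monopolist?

Under competition P = MC = 136, so Q = (217 − 136)/2.5 = 32.4.
CS = ½·(217 − 136)·32.4 = 1312.2; PS = (136 − 136)·32.4 = 0; TS = 1312.2.
A monopolist chooses Q where MR = MC. MR = 217 − 5Q; setting this equal to 136 gives Q = 16.2 and P = 176.5.
CS = ½·(217 − 176.5)·16.2 = 328.05; PS = (176.5 − 136)·16.2 = 656.1; TS = 984.15.
Change in total surplus: 984.15 − 1312.2 = −328.05.

Total surplus falls by 328.05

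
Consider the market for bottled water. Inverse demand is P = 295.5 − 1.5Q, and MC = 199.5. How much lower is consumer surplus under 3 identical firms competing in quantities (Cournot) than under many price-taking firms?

Consumer surplus falls by 1344

Perfect competition: P = MC = 199.5, so 295.5 − 1.5Q = 199.5 and Q = 64.
CS = ½·(295.5 − 199.5)·64 = 3072.
In a 3-firm Cournot equilibrium, symmetry and the first-order condition give q = (295.5 − 199.5)/(6) = 16. So Q = 48 and P = 223.5.
CS = ½·(295.5 − 223.5)·48 = 1728.
Change in consumer surplus: 1728 − 3072 = −1344.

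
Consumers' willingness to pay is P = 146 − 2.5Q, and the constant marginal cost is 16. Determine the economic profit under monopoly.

Monopoly sets MR = MC: 146 − 5Q = 16 ⇒ Q = 26, P = 146 − 2.5·26 = 81.
Profit = (81 − 16)·26 = 1690.

Profit = 1690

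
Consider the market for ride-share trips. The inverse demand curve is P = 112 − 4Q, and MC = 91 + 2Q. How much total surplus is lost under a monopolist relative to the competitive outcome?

Competitive equilibrium sets price equal to marginal cost: 112 − 4Q = 91 + 2Q, so Q = 3.5 and P = 98.
A monopolist chooses Q where MR = MC. MR = 112 − 8Q; setting this equal to 91 + 2Q gives Q = 2.1 and P = 103.6.
CS = ½·(112 − 98)·3.5 = 24.5; PS = (98·3.5 − 91·3.5 − ½·2·3.5²) = 12.25; TS = 36.75.
CS = ½·(112 − 103.6)·2.1 = 8.82; PS = (103.6·2.1 − 91·2.1 − ½·2·2.1²) = 22.05; TS = 30.87.
DWL = 36.75 − 30.87 = 5.88.

DWL = 5.88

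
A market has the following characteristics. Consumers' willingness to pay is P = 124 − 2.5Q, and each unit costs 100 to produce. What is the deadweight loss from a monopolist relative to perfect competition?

DWL = 28.8

Perfect competition: P = MC = 100, so 124 − 2.5Q = 100 and Q = 9.6.
Monopoly sets MR = MC: 124 − 5Q = 100 ⇒ Q = 4.8, P = 124 − 2.5·4.8 = 112.
DWL is the triangle between Q = 4.8 and Q = 9.6: ½·(9.6 − 4.8)·(112 − 100) = 28.8.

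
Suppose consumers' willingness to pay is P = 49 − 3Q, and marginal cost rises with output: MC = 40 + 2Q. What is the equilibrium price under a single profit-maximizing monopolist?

P = 45.625

A monopolist chooses Q where MR = MC. MR = 49 − 6Q; setting this equal to 40 + 2Q gives Q = 1.125 and P = 45.625.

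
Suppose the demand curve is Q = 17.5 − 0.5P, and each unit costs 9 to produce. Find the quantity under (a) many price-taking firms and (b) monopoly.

Inverting demand: P = 35 − 2Q.
Under competition P = MC = 9, so Q = (35 − 9)/2 = 13.
A monopolist chooses Q where MR = MC. MR = 35 − 4Q; setting this equal to 9 gives Q = 6.5 and P = 22.

Competition: Q = 13; Monopoly: Q = 6.5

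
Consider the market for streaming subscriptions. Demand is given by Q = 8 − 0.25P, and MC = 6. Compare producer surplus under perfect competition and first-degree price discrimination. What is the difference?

PS rises by 84.5

Inverting demand: P = 32 − 4Q.
Perfect competition: P = MC = 6, so 32 − 4Q = 6 and Q = 6.5.
PS = (6 − 6)·6.5 = 0.
With perfect price discrimination, output is the efficient level Q = 6.5 (where demand meets MC), but every buyer pays their willingness to pay: CS = 0 and PS = total surplus.
PS = ½·(32 − 6)·6.5 = 84.5.
Change in producer surplus: 84.5 − 0 = 84.5.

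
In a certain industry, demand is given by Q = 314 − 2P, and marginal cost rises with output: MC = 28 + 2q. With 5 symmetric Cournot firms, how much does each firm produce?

q_i = 25.8

Inverting demand: P = 157 − 0.5Q.
In a 5-firm Cournot equilibrium, symmetry and the first-order condition give q = (157 − 28)/(5) = 25.8. So Q = 129 and P = 92.5.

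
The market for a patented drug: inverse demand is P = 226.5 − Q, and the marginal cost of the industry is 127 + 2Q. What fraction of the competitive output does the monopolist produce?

A monopolist chooses Q where MR = MC. MR = 226.5 − 2Q; setting this equal to 127 + 2Q gives Q = 24.875 and P = 201.625.
Under competition P = MC: 226.5 − Q = 127 + 2Q ⇒ Q = 199/6, P = 580/3.
Ratio Q_m/Q_c = 24.875/(199/6) = 0.75.

Q_m/Q_c = 0.75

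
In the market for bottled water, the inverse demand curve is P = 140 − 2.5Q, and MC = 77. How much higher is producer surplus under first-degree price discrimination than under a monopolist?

A monopolist chooses Q where MR = MC. MR = 140 − 5Q; setting this equal to 77 gives Q = 12.6 and P = 108.5.
PS = (108.5 − 77)·12.6 = 396.9.
Under first-degree price discrimination the firm charges each unit its demand price and produces up to where P = MC, i.e. Q = 25.2. Consumer surplus is zero; producer surplus equals total surplus.
PS = ½·(140 − 77)·25.2 = 793.8.
Change in producer surplus: 793.8 − 396.9 = 396.9.

PS rises by 396.9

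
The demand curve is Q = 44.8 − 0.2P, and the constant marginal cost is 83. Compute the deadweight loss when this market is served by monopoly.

Inverting demand: P = 224 − 5Q.
Competitive firms price at marginal cost: P = 83, giving Q = 28.2.
A monopolist chooses Q where MR = MC. MR = 224 − 10Q; setting this equal to 83 gives Q = 14.1 and P = 153.5.
DWL is the triangle between Q = 14.1 and Q = 28.2: ½·(28.2 − 14.1)·(153.5 − 83) = 497.025.

DWL = 497.025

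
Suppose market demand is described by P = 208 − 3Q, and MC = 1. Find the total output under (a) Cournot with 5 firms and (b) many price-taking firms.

Cournot: Q = 57.5; Competition: Q = 69

In a 5-firm Cournot equilibrium, symmetry and the first-order condition give q = (208 − 1)/(18) = 11.5. So Q = 57.5 and P = 35.5.
Competitive firms price at marginal cost: P = 1, giving Q = 69.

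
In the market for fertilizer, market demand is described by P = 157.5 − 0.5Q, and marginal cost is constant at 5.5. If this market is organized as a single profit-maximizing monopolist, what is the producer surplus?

Monopoly sets MR = MC: 157.5 − Q = 5.5 ⇒ Q = 152, P = 157.5 − 0.5·152 = 81.5.
PS = (81.5 − 5.5)·152 = 11552.

PS = 11552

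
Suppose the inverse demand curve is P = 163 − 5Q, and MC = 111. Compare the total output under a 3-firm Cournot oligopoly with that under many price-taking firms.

With 3 symmetric Cournot firms, each firm's FOC gives 163 − 20q = 111, so q = 2.6, Q = 3·2.6 = 7.8, and P = 124.
Under competition P = MC = 111, so Q = (163 − 111)/5 = 10.4.

Cournot: Q = 7.8; Competition: Q = 10.4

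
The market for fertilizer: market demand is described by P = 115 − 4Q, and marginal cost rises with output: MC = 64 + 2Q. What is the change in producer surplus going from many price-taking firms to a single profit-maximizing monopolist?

Producer surplus rises by 57.8

Competitive equilibrium sets price equal to marginal cost: 115 − 4Q = 64 + 2Q, so Q = 8.5 and P = 81.
PS = P·Q − VC(Q) = 81·8.5 − (64·8.5 + ½·2·8.5²) = 72.25.
A monopolist chooses Q where MR = MC. MR = 115 − 8Q; setting this equal to 64 + 2Q gives Q = 5.1 and P = 94.6.
PS = P·Q − VC(Q) = 94.6·5.1 − (64·5.1 + ½·2·5.1²) = 130.05.
Change in producer surplus: 130.05 − 72.25 = 57.8.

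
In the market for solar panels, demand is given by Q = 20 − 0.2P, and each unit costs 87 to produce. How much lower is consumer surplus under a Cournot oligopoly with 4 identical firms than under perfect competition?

Consumer surplus falls by 6.084

Inverting demand: P = 100 − 5Q.
Competitive firms price at marginal cost: P = 87, giving Q = 2.6.
CS = ½·(100 − 87)·2.6 = 16.9.
Cournot with 4 identical firms: the symmetric best-response condition is 100 − 25q = 87. Each firm produces q = 0.52, total output Q = 2.08, price P = 89.6.
CS = ½·(100 − 89.6)·2.08 = 10.816.
Change in consumer surplus: 10.816 − 16.9 = −6.084.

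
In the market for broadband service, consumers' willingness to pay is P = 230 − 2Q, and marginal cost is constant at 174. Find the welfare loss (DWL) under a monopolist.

DWL = 196

Competitive firms price at marginal cost: P = 174, giving Q = 28.
Monopoly sets MR = MC: 230 − 4Q = 174 ⇒ Q = 14, P = 230 − 2·14 = 202.
DWL is the triangle between Q = 14 and Q = 28: ½·(28 − 14)·(202 − 174) = 196.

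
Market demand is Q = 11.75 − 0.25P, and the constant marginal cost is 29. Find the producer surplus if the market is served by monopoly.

Inverting demand: P = 47 − 4Q.
Monopoly sets MR = MC: 47 − 8Q = 29 ⇒ Q = 2.25, P = 47 − 4·2.25 = 38.
PS = (38 − 29)·2.25 = 20.25.

PS = 20.25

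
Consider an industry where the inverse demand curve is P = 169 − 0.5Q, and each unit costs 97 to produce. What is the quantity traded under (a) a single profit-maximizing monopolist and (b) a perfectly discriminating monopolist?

The monopolist equates marginal revenue to marginal cost: 169 − Q = 97, so Q = 72. From demand, P = 133.
A perfectly discriminating monopolist sells every unit with P(Q) ≥ MC(Q), so output equals the competitive quantity Q = 144. Each buyer pays their reservation price, so CS = 0 and the firm captures all surplus.

Monopoly: Q = 72; Perfect PD: Q = 144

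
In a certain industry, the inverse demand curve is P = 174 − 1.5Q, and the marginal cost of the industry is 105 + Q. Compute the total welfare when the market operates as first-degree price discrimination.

With perfect price discrimination, output is the efficient level Q = 27.6 (where demand meets MC), but every buyer pays their willingness to pay: CS = 0 and PS = total surplus.
TS = 952.2 (equal to competitive TS).

TS = 952.2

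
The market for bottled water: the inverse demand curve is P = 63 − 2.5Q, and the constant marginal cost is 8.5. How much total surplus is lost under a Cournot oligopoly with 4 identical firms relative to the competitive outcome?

DWL = 23.762

Under competition P = MC = 8.5, so Q = (63 − 8.5)/2.5 = 21.8.
With 4 symmetric Cournot firms, each firm's FOC gives 63 − 12.5q = 8.5, so q = 4.36, Q = 4·4.36 = 17.44, and P = 19.4.
DWL is the triangle between Q = 17.44 and Q = 21.8: ½·(21.8 − 17.44)·(19.4 − 8.5) = 23.762.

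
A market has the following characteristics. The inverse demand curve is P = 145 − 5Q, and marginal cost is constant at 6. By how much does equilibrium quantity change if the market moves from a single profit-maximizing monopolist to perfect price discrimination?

Equilibrium quantity rises by 13.9

Monopoly sets MR = MC: 145 − 10Q = 6 ⇒ Q = 13.9, P = 145 − 5·13.9 = 75.5.
With perfect price discrimination, output is the efficient level Q = 27.8 (where demand meets MC), but every buyer pays their willingness to pay: CS = 0 and PS = total surplus.
Change in equilibrium quantity: 27.8 − 13.9 = 13.9.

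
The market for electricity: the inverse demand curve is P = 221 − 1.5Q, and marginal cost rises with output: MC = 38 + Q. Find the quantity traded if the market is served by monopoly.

A monopolist chooses Q where MR = MC. MR = 221 − 3Q; setting this equal to 38 + Q gives Q = 45.75 and P = 152.375.

Q = 45.75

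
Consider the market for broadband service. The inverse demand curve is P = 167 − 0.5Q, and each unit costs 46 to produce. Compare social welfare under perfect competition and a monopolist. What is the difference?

Perfect competition: P = MC = 46, so 167 − 0.5Q = 46 and Q = 242.
CS = ½·(167 − 46)·242 = 14641; PS = (46 − 46)·242 = 0; TS = 14641.
Monopoly sets MR = MC: 167 − Q = 46 ⇒ Q = 121, P = 167 − 0.5·121 = 106.5.
CS = ½·(167 − 106.5)·121 = 3660.25; PS = (106.5 − 46)·121 = 7320.5; TS = 10980.75.
Change in social welfare: 10980.75 − 14641 = −3660.25.

Social welfare falls by 3660.25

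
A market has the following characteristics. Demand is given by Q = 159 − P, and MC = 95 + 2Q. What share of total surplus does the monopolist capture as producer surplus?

PS/TS = 0.8

Inverting demand: P = 159 − Q.
The monopolist equates marginal revenue to marginal cost: 159 − 2Q = 95 + 2Q, so Q = 16. From demand, P = 143.
CS = ½·(159 − 143)·16 = 128.
PS = P·Q − VC(Q) = 143·16 − (95·16 + ½·2·16²) = 512.
Share captured = PS/TS = 512/640 = 0.8.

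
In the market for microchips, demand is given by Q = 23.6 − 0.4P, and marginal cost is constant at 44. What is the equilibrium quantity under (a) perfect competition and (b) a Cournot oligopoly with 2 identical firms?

Inverting demand: P = 59 − 2.5Q.
Under competition P = MC = 44, so Q = (59 − 44)/2.5 = 6.
Cournot with 2 identical firms: the symmetric best-response condition is 59 − 7.5q = 44. Each firm produces q = 2, total output Q = 4, price P = 49.

Competition: Q = 6; Cournot: Q = 4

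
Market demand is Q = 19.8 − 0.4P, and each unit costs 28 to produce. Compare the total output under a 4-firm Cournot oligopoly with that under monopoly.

Inverting demand: P = 49.5 − 2.5Q.
In a 4-firm Cournot equilibrium, symmetry and the first-order condition give q = (49.5 − 28)/(12.5) = 1.72. So Q = 6.88 and P = 32.3.
Monopoly sets MR = MC: 49.5 − 5Q = 28 ⇒ Q = 4.3, P = 49.5 − 2.5·4.3 = 38.75.

Cournot: Q = 6.88; Monopoly: Q = 4.3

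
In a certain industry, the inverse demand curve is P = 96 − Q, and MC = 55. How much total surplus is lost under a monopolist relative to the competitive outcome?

DWL = 210.125

Perfect competition: P = MC = 55, so 96 − Q = 55 and Q = 41.
A monopolist chooses Q where MR = MC. MR = 96 − 2Q; setting this equal to 55 gives Q = 20.5 and P = 75.5.
DWL is the triangle between Q = 20.5 and Q = 41: ½·(41 − 20.5)·(75.5 − 55) = 210.125.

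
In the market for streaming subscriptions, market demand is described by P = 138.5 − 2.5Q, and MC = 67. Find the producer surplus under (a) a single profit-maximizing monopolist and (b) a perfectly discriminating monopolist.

The monopolist equates marginal revenue to marginal cost: 138.5 − 5Q = 67, so Q = 14.3. From demand, P = 102.75.
PS = (102.75 − 67)·14.3 = 511.225.
With perfect price discrimination, output is the efficient level Q = 28.6 (where demand meets MC), but every buyer pays their willingness to pay: CS = 0 and PS = total surplus.
PS = ½·(138.5 − 67)·28.6 = 1022.45.

Monopoly: PS = 511.225; Perfect PD: PS = 1022.45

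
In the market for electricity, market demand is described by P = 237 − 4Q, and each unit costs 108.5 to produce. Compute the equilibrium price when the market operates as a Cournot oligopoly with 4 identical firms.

In a 4-firm Cournot equilibrium, symmetry and the first-order condition give q = (237 − 108.5)/(20) = 6.425. So Q = 25.7 and P = 134.2.

P = 134.2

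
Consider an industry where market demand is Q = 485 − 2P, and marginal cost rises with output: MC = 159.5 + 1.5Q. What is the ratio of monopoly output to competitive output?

Q_m/Q_c = 0.8

Inverting demand: P = 242.5 − 0.5Q.
The monopolist equates marginal revenue to marginal cost: 242.5 − Q = 159.5 + 1.5Q, so Q = 33.2. From demand, P = 225.9.
Competitive equilibrium sets price equal to marginal cost: 242.5 − 0.5Q = 159.5 + 1.5Q, so Q = 41.5 and P = 221.75.
Ratio Q_m/Q_c = 33.2/41.5 = 0.8.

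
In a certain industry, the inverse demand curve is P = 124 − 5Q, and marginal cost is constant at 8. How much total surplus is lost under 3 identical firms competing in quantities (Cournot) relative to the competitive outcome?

DWL = 84.1

Competitive firms price at marginal cost: P = 8, giving Q = 23.2.
With 3 symmetric Cournot firms, each firm's FOC gives 124 − 20q = 8, so q = 5.8, Q = 3·5.8 = 17.4, and P = 37.
DWL is the triangle between Q = 17.4 and Q = 23.2: ½·(23.2 − 17.4)·(37 − 8) = 84.1.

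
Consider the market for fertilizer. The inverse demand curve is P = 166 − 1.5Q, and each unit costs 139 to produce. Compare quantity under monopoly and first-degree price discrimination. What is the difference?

Monopoly sets MR = MC: 166 − 3Q = 139 ⇒ Q = 9, P = 166 − 1.5·9 = 152.5.
Under first-degree price discrimination the firm charges each unit its demand price and produces up to where P = MC, i.e. Q = 18. Consumer surplus is zero; producer surplus equals total surplus.
Change in quantity: 18 − 9 = 9.

Quantity rises by 9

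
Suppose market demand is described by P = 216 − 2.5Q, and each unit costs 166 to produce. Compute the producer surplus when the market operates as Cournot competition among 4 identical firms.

In a 4-firm Cournot equilibrium, symmetry and the first-order condition give q = (216 − 166)/(12.5) = 4. So Q = 16 and P = 176.
PS = (176 − 166)·16 = 160.

PS = 160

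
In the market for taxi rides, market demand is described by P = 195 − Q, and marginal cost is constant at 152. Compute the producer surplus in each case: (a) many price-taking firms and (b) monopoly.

Competition: PS = 0; Monopoly: PS = 462.25

Competitive firms price at marginal cost: P = 152, giving Q = 43.
PS = (152 − 152)·43 = 0.
Monopoly sets MR = MC: 195 − 2Q = 152 ⇒ Q = 21.5, P = 195 − 21.5 = 173.5.
PS = (173.5 − 152)·21.5 = 462.25.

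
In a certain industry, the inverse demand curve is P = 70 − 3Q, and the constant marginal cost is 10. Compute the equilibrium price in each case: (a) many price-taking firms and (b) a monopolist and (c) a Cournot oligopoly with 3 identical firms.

Perfect competition: P = MC = 10, so 70 − 3Q = 10 and Q = 20.
A monopolist chooses Q where MR = MC. MR = 70 − 6Q; setting this equal to 10 gives Q = 10 and P = 40.
With 3 symmetric Cournot firms, each firm's FOC gives 70 − 12q = 10, so q = 5, Q = 3·5 = 15, and P = 25.

Competition: P = 10; Monopoly: P = 40; Cournot: P = 25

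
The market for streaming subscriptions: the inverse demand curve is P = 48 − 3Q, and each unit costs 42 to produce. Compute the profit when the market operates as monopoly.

Profit = 3

A monopolist chooses Q where MR = MC. MR = 48 − 6Q; setting this equal to 42 gives Q = 1 and P = 45.
Profit = (45 − 42)·1 = 3.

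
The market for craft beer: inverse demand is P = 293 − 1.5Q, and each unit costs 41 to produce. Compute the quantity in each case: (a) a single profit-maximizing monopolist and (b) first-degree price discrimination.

Monopoly sets MR = MC: 293 − 3Q = 41 ⇒ Q = 84, P = 293 − 1.5·84 = 167.
With perfect price discrimination, output is the efficient level Q = 168 (where demand meets MC), but every buyer pays their willingness to pay: CS = 0 and PS = total surplus.

Monopoly: Q = 84; Perfect PD: Q = 168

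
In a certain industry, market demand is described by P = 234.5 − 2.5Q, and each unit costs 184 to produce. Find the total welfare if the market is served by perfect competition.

TS = 510.05

Under competition P = MC = 184, so Q = (234.5 − 184)/2.5 = 20.2.
CS = ½·(234.5 − 184)·20.2 = 510.05; PS = (184 − 184)·20.2 = 0; TS = 510.05.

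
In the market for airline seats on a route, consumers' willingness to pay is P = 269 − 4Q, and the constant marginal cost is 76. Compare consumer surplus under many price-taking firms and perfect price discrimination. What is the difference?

Consumer surplus falls by 4656.125

Under competition P = MC = 76, so Q = (269 − 76)/4 = 48.25.
CS = ½·(269 − 76)·48.25 = 4656.125.
Under first-degree price discrimination the firm charges each unit its demand price and produces up to where P = MC, i.e. Q = 48.25. Consumer surplus is zero; producer surplus equals total surplus.
CS = 0.
Change in consumer surplus: 0 − 4656.125 = −4656.125.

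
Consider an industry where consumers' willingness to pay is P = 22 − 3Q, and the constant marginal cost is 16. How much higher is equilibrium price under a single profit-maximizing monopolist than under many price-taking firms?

Perfect competition: P = MC = 16, so 22 − 3Q = 16 and Q = 2.
The monopolist equates marginal revenue to marginal cost: 22 − 6Q = 16, so Q = 1. From demand, P = 19.
Change in equilibrium price: 19 − 16 = 3.

Equilibrium price rises by 3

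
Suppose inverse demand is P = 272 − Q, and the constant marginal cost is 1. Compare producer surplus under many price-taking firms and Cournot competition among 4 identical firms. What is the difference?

Producer surplus rises by 11750.56

Perfect competition: P = MC = 1, so 272 − Q = 1 and Q = 271.
PS = (1 − 1)·271 = 0.
Cournot with 4 identical firms: the symmetric best-response condition is 272 − 5q = 1. Each firm produces q = 54.2, total output Q = 216.8, price P = 55.2.
PS = (55.2 − 1)·216.8 = 11750.56.
Change in producer surplus: 11750.56 − 0 = 11750.56.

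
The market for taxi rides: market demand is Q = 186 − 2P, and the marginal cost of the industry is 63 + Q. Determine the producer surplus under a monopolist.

PS = 225

Inverting demand: P = 93 − 0.5Q.
A monopolist chooses Q where MR = MC. MR = 93 − Q; setting this equal to 63 + Q gives Q = 15 and P = 85.5.
PS = P·Q − VC(Q) = 85.5·15 − (63·15 + ½·1·15²) = 225.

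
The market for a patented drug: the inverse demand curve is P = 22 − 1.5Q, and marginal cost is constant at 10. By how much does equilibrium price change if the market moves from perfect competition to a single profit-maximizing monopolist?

Competitive firms price at marginal cost: P = 10, giving Q = 8.
A monopolist chooses Q where MR = MC. MR = 22 − 3Q; setting this equal to 10 gives Q = 4 and P = 16.
Change in equilibrium price: 16 − 10 = 6.

Equilibrium price rises by 6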